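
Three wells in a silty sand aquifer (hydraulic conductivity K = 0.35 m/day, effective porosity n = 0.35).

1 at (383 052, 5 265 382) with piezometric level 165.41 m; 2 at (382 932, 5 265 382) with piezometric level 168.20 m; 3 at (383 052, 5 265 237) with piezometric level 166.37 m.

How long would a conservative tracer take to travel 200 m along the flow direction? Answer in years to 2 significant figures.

∂h/∂x = (168.20 − 165.41) / (382932 − 383052) = -0.02325
∂h/∂y = (166.37 − 165.41) / (5265237 − 5265382) = -0.006621
|∇h| = √(-0.02325² + -0.006621²) = 0.02417
Seepage velocity v = K·i/n = 0.35 × 0.02417 / 0.35 = 0.02417 m/day.
t = 200 / 0.02417 = 8275 days = 22.7 years.

23 years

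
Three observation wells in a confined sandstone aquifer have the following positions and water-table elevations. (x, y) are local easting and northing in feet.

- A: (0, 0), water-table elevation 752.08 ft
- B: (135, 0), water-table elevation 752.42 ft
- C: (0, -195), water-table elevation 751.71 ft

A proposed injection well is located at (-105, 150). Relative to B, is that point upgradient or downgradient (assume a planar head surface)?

∂h/∂x = (752.42 − 752.08) / (135 − 0) = +0.002519
∂h/∂y = (751.71 − 752.08) / (-195 − 0) = +0.001897
Head at (-105, 150) = 752.08 + (+0.002519)·(-105) + (+0.001897)·(150) = 752.10 ft.
That is lower than the 752.42 ft at B, so the point is downgradient.

downgradient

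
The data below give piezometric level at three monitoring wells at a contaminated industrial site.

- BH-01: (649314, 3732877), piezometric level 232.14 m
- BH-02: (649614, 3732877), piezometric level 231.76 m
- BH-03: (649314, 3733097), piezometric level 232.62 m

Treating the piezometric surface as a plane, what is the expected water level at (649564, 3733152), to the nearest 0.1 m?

∂h/∂x = (231.76 − 232.14) / (649614 − 649314) = -0.001267
∂h/∂y = (232.62 − 232.14) / (3733097 − 3732877) = +0.002182
h(649564, 3733152) = 232.14 + (-0.001267)·(250) + (+0.002182)·(275) = 232.14 -0.317 +0.600 = 232.423 m.

232.4 m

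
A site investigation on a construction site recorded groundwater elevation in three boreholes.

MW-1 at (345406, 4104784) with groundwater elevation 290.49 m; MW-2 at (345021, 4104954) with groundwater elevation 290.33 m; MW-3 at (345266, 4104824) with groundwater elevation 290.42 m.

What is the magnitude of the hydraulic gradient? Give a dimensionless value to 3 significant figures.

With h = a·x + b·y + c and MW-1 as origin, the differences give:
  (-385)·a + 170·b = -0.16
  (-140)·a + 40·b = -0.07
Eliminate b (×40 and ×170, subtract): 8400·a = 5.500 → a = ∂h/∂x = +0.0006548
Back-substitute: b = ∂h/∂y = +0.0005417.
|∇h| = √(0.0006548² + 0.0005417²) = 0.0008498

0.000850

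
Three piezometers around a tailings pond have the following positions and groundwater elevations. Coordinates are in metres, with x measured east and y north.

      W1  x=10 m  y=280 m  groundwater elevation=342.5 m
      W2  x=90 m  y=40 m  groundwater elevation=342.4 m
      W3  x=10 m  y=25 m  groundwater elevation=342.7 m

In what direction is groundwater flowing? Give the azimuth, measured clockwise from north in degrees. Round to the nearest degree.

078°

Differences from W1: to W2 (Δx, Δy, Δh) = (80, -240, -0.1); to W3 = (0, -255, +0.2).
Determinant of the coordinate differences = 80·(-255) − 0·(-240) = -20400.
∂h/∂x = [(-0.1)·(-255) − (+0.2)·(-240)] / -20400 = -0.003603
∂h/∂y = [80·(+0.2) − 0·(-0.1)] / -20400 = -0.0007843
Flow direction (−∇h) has components (+0.003603 E, +0.0007843 N).
Azimuth = atan2(E, N) = atan2(+0.003603, +0.0007843) = 77.7° ≈ 078°.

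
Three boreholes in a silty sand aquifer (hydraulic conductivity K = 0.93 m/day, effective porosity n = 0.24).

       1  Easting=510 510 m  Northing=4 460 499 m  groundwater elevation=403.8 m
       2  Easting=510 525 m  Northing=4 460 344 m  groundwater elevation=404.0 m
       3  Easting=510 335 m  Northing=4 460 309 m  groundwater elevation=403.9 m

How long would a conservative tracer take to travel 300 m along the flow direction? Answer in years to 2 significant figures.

150 years

With h = a·x + b·y + c and 1 as origin, the differences give:
  15·a + (-155)·b = +0.2
  (-175)·a + (-190)·b = +0.1
Eliminate b (×(-190) and ×(-155), subtract): -29975·a = -22.50 → a = ∂h/∂x = +0.0007506
Back-substitute: b = ∂h/∂y = -0.001218.
|∇h| = √(0.0007506² + -0.001218²) = 0.001431
Seepage velocity v = K·i/n = 0.93 × 0.001431 / 0.24 = 0.005545 m/day.
t = 300 / 0.005545 = 5.41e+04 days = 148 years.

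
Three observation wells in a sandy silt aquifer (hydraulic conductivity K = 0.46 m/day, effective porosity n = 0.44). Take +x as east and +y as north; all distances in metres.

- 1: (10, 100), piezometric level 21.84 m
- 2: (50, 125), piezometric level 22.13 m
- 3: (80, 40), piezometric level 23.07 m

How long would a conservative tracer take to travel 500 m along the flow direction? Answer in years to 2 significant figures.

97 years

Taking 1 as reference: 2−1 = (40, 25, +0.29); 3−1 = (70, -60, +1.23).
Determinant of the coordinate differences = 40·(-60) − 70·25 = -4150.
∂h/∂x = [(+0.29)·(-60) − (+1.23)·25] / -4150 = +0.01160
∂h/∂y = [40·(+1.23) − 70·(+0.29)] / -4150 = -0.006964
|∇h| = √(0.01160² + -0.006964²) = 0.01353
Seepage velocity v = K·i/n = 0.46 × 0.01353 / 0.44 = 0.01415 m/day.
t = 500 / 0.01415 = 3.534e+04 days = 96.8 years.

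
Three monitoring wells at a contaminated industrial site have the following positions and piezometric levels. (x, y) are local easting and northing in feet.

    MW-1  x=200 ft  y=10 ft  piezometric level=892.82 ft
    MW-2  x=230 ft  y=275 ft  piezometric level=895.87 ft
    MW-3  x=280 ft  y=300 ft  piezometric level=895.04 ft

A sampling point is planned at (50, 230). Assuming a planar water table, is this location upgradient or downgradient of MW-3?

With h = a·x + b·y + c and MW-1 as origin, the differences give:
  30·a + 265·b = +3.05
  80·a + 290·b = +2.22
Eliminate b (×290 and ×265, subtract): -12500·a = 296.200 → a = ∂h/∂x = -0.02370
Back-substitute: b = ∂h/∂y = +0.01419.
Head at (50, 230) = 892.82 + (-0.02370)·(-150) + (+0.01419)·(220) = 899.50 ft.
That is higher than the 895.04 ft at MW-3, so the point is upgradient.

upgradient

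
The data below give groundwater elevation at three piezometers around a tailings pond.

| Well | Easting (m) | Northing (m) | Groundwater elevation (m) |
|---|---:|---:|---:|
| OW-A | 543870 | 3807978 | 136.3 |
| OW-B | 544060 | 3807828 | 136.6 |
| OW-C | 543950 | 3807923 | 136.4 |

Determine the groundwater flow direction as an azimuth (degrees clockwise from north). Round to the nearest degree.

With h = a·x + b·y + c and OW-A as origin, the differences give:
  190·a + (-150)·b = +0.3
  80·a + (-55)·b = +0.1
Eliminate b (×(-55) and ×(-150), subtract): 1550·a = -1.50 → a = ∂h/∂x = -0.0009677
Back-substitute: b = ∂h/∂y = -0.003226.
Flow direction (−∇h) has components (+0.0009677 E, +0.003226 N).
Azimuth = atan2(E, N) = atan2(+0.0009677, +0.003226) = 16.7° ≈ 017°.

017°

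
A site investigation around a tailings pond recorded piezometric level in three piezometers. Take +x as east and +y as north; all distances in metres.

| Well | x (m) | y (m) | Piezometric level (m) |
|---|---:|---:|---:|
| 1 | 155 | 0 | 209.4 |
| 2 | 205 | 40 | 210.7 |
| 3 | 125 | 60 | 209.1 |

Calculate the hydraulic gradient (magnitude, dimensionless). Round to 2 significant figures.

Differences from 1: to 2 (Δx, Δy, Δh) = (50, 40, +1.3); to 3 = (-30, 60, -0.3).
Determinant of the coordinate differences = 50·60 − (-30)·40 = 4200.
∂h/∂x = [(+1.3)·60 − (-0.3)·40] / 4200 = +0.02143
∂h/∂y = [50·(-0.3) − (-30)·(+1.3)] / 4200 = +0.005714
|∇h| = √(0.02143² + 0.005714²) = 0.02218

0.022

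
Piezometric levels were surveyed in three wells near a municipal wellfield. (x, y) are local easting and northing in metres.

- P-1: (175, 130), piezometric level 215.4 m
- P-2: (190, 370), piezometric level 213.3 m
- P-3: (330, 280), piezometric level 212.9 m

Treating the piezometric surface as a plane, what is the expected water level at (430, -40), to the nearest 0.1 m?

214.7 m

Taking P-1 as reference: P-2−P-1 = (15, 240, -2.1); P-3−P-1 = (155, 150, -2.5).
Solve a·Δx + b·Δy = Δh: det = 15·150 − 155·240 = -34950.
∂h/∂x = [(-2.1)·150 − (-2.5)·240] / -34950 = -0.008155
∂h/∂y = [15·(-2.5) − 155·(-2.1)] / -34950 = -0.008240
h(430, -40) = 215.4 + (-0.008155)·(255) + (-0.008240)·(-170) = 215.4 -2.079 +1.401 = 214.721 m.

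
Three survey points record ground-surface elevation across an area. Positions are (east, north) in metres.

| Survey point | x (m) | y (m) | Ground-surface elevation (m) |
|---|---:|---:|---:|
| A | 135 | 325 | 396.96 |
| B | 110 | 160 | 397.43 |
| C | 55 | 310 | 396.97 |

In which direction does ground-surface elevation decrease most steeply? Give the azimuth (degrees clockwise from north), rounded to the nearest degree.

Three-point gradient (reference A): Δ to B = (-25, -165, +0.47), Δ to C = (-80, -15, +0.01).
∂z/∂x = +0.0004211, ∂z/∂y = -0.002912 (det = -12825).
Steepest decrease is along −∇f: components (-0.0004211 E, +0.002912 N).
Azimuth = atan2(-0.0004211, +0.002912) = 351.8° ≈ 352°.

352°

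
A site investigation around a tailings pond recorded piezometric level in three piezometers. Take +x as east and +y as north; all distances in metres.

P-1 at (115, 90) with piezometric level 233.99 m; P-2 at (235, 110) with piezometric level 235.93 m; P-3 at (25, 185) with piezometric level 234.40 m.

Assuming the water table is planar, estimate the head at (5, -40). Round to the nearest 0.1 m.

230.3 m

With h = a·x + b·y + c and P-1 as origin, the differences give:
  120·a + 20·b = +1.94
  (-90)·a + 95·b = +0.41
Eliminate b (×95 and ×20, subtract): 13200·a = 176.100 → a = ∂h/∂x = +0.01334
Back-substitute: b = ∂h/∂y = +0.01695.
h(5, -40) = 233.99 + (+0.01334)·(-110) + (+0.01695)·(-130) = 233.99 -1.467 -2.204 = 230.318 m.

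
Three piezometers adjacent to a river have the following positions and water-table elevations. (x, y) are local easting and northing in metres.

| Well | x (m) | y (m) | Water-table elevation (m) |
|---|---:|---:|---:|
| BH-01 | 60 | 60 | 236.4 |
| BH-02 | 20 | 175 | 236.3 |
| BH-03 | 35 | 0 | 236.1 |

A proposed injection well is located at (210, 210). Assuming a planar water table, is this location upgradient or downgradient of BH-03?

With h = a·x + b·y + c and BH-01 as origin, the differences give:
  (-40)·a + 115·b = -0.1
  (-25)·a + (-60)·b = -0.3
Eliminate b (×(-60) and ×115, subtract): 5275·a = 40.50 → a = ∂h/∂x = +0.007678
Back-substitute: b = ∂h/∂y = +0.001801.
Head at (210, 210) = 236.4 + (+0.007678)·(150) + (+0.001801)·(150) = 237.82 m.
That is higher than the 236.1 m at BH-03, so the point is upgradient.

upgradient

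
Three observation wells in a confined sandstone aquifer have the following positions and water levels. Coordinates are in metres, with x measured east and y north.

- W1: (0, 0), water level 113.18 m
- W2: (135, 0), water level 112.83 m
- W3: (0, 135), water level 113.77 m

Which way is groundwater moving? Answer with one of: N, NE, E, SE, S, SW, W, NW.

∂h/∂x = (112.83 − 113.18) / (135 − 0) = -0.002593
∂h/∂y = (113.77 − 113.18) / (135 − 0) = +0.004370
Flow = −∇h = (+0.002593 east, -0.004370 north), which points southeast.

SE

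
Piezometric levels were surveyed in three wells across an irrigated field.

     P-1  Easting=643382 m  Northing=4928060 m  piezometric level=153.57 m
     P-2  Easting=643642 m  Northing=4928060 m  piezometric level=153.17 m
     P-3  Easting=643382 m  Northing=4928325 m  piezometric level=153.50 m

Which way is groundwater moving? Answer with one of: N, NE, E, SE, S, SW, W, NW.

∂h/∂x = (153.17 − 153.57) / (643642 − 643382) = -0.001538
∂h/∂y = (153.50 − 153.57) / (4928325 − 4928060) = -0.0002642
Flow = −∇h = (+0.001538 east, +0.0002642 north), which points east.

E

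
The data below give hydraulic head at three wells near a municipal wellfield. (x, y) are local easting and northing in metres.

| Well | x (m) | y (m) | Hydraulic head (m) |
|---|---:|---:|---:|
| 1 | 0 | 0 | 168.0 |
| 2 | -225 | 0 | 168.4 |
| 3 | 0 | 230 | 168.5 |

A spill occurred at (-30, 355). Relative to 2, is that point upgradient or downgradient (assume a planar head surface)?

upgradient

∂h/∂x = (168.4 − 168.0) / (-225 − 0) = -0.001778
∂h/∂y = (168.5 − 168.0) / (230 − 0) = +0.002174
Head at (-30, 355) = 168.0 + (-0.001778)·(-30) + (+0.002174)·(355) = 168.83 m.
That is higher than the 168.4 m at 2, so the point is upgradient.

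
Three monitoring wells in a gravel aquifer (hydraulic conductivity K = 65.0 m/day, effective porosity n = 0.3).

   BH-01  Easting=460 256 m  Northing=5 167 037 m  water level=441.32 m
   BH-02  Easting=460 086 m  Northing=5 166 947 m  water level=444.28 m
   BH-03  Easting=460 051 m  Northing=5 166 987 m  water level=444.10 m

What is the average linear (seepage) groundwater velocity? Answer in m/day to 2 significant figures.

3.7 m/day

Differences from BH-01: to BH-02 (Δx, Δy, Δh) = (-170, -90, +2.96); to BH-03 = (-205, -50, +2.78).
Solve a·Δx + b·Δy = Δh: det = (-170)·(-50) − (-205)·(-90) = -9950.
∂h/∂x = [(+2.96)·(-50) − (+2.78)·(-90)] / -9950 = -0.01027
∂h/∂y = [(-170)·(+2.78) − (-205)·(+2.96)] / -9950 = -0.01349
|∇h| = √(-0.01027² + -0.01349²) = 0.01695
Seepage velocity v = K·i/n = 65.0 × 0.01695 / 0.3 = 3.673 m/day.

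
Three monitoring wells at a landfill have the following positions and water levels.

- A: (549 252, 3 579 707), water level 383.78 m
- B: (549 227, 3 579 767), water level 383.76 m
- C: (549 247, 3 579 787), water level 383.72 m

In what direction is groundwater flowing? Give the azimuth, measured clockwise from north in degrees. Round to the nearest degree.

Taking A as reference: B−A = (-25, 60, -0.02); C−A = (-5, 80, -0.06).
Determinant of the coordinate differences = (-25)·80 − (-5)·60 = -1700.
∂h/∂x = [(-0.02)·80 − (-0.06)·60] / -1700 = -0.001176
∂h/∂y = [(-25)·(-0.06) − (-5)·(-0.02)] / -1700 = -0.0008235
Flow direction (−∇h) has components (+0.001176 E, +0.0008235 N).
Azimuth = atan2(E, N) = atan2(+0.001176, +0.0008235) = 55.0° ≈ 055°.

055°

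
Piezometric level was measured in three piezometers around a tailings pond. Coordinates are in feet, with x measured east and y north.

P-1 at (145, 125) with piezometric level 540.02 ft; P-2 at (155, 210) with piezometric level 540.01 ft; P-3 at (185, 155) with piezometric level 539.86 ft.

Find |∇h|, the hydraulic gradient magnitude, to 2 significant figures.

0.0043

Differences from P-1: to P-2 (Δx, Δy, Δh) = (10, 85, -0.01); to P-3 = (40, 30, -0.16).
Solve a·Δx + b·Δy = Δh: det = 10·30 − 40·85 = -3100.
∂h/∂x = [(-0.01)·30 − (-0.16)·85] / -3100 = -0.004290
∂h/∂y = [10·(-0.16) − 40·(-0.01)] / -3100 = +0.0003871
|∇h| = √(-0.004290² + 0.0003871²) = 0.004307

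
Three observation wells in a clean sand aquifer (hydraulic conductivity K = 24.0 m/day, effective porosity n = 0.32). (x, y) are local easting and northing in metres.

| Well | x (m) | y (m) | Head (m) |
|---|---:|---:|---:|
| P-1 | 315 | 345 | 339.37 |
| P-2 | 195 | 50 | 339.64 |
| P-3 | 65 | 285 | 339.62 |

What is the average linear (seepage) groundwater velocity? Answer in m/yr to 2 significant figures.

With h = a·x + b·y + c and P-1 as origin, the differences give:
  (-120)·a + (-295)·b = +0.27
  (-250)·a + (-60)·b = +0.25
Eliminate b (×(-60) and ×(-295), subtract): -66550·a = 57.550 → a = ∂h/∂x = -0.0008648
Back-substitute: b = ∂h/∂y = -0.0005635.
|∇h| = √(-0.0008648² + -0.0005635²) = 0.001032
Seepage velocity v = K·i/n = 24.0 × 0.001032 / 0.32 = 0.0774 m/day = 28.27 m/yr.

28 m/yr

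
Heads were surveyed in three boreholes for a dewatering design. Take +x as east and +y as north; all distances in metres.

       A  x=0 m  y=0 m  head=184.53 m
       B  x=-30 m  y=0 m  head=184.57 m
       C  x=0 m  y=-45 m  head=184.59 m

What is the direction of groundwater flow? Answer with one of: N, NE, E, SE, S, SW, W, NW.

NE

∂h/∂x = (184.57 − 184.53) / (-30 − 0) = -0.001333
∂h/∂y = (184.59 − 184.53) / (-45 − 0) = -0.001333
Flow = −∇h = (+0.001333 east, +0.001333 north), which points northeast.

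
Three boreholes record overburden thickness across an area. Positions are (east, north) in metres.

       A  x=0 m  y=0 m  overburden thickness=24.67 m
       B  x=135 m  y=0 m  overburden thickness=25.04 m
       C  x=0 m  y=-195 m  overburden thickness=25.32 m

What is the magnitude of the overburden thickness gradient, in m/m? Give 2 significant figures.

0.0043 m/m

∂d/∂x = (25.04 − 24.67) / (135 − 0) = +0.002741
∂d/∂y = (25.32 − 24.67) / (-195 − 0) = -0.003333
|∇f| = √(0.002741² + -0.003333²) = 0.004315 m/m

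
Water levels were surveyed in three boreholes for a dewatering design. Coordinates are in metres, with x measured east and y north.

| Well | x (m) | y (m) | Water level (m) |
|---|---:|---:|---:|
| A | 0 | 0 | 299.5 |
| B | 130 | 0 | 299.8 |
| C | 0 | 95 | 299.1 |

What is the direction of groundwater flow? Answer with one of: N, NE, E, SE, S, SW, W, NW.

∂h/∂x = (299.8 − 299.5) / (130 − 0) = +0.002308
∂h/∂y = (299.1 − 299.5) / (95 − 0) = -0.004211
Flow = −∇h = (-0.002308 east, +0.004211 north), which points northwest.

NW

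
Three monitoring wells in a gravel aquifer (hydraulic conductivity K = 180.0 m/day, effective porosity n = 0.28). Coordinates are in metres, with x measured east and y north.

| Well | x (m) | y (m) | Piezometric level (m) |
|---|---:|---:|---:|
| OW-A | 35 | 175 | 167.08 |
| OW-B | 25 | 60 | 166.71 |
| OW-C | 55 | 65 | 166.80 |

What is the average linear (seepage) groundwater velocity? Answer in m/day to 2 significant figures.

With h = a·x + b·y + c and OW-A as origin, the differences give:
  (-10)·a + (-115)·b = -0.37
  20·a + (-110)·b = -0.28
Eliminate b (×(-110) and ×(-115), subtract): 3400·a = 8.500 → a = ∂h/∂x = +0.002500
Back-substitute: b = ∂h/∂y = +0.003000.
|∇h| = √(0.002500² + 0.003000²) = 0.003905
Seepage velocity v = K·i/n = 180.0 × 0.003905 / 0.28 = 2.51 m/day.

2.5 m/day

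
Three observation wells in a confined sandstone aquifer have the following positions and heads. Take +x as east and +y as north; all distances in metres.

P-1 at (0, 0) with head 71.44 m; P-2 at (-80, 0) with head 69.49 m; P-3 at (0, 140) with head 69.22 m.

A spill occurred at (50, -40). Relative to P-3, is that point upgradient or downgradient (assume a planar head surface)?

∂h/∂x = (69.49 − 71.44) / (-80 − 0) = +0.02438
∂h/∂y = (69.22 − 71.44) / (140 − 0) = -0.01586
Head at (50, -40) = 71.44 + (+0.02438)·(50) + (-0.01586)·(-40) = 73.29 m.
That is higher than the 69.22 m at P-3, so the point is upgradient.

upgradient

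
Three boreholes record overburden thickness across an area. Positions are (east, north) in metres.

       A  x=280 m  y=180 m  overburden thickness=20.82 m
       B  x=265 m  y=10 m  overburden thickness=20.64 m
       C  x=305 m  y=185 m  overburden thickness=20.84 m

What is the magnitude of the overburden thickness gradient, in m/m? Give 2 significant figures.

0.0012 m/m

With d = a·x + b·y + c and A as origin, the differences give:
  (-15)·a + (-170)·b = -0.18
  25·a + 5·b = +0.02
Eliminate b (×5 and ×(-170), subtract): 4175·a = 2.500 → a = ∂d/∂x = +0.0005988
Back-substitute: b = ∂d/∂y = +0.001006.
|∇f| = √(0.0005988² + 0.001006²) = 0.001171 m/m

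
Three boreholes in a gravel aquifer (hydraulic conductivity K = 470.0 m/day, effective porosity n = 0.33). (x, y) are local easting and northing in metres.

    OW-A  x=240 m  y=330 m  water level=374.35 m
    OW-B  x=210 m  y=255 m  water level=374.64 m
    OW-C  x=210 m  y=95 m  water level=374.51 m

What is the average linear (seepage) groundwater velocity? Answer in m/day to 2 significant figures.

17 m/day

With h = a·x + b·y + c and OW-A as origin, the differences give:
  (-30)·a + (-75)·b = +0.29
  (-30)·a + (-235)·b = +0.16
Eliminate b (×(-235) and ×(-75), subtract): 4800·a = -56.150 → a = ∂h/∂x = -0.01170
Back-substitute: b = ∂h/∂y = +0.0008125.
|∇h| = √(-0.01170² + 0.0008125²) = 0.01173
Seepage velocity v = K·i/n = 470.0 × 0.01173 / 0.33 = 16.71 m/day.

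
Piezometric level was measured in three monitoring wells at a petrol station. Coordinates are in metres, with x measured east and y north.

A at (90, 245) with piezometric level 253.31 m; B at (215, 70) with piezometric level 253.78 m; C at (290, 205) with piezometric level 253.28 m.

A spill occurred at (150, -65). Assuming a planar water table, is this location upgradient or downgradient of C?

Taking A as reference: B−A = (125, -175, +0.47); C−A = (200, -40, -0.03).
Solve a·Δx + b·Δy = Δh: det = 125·(-40) − 200·(-175) = 30000.
∂h/∂x = [(+0.47)·(-40) − (-0.03)·(-175)] / 30000 = -0.0008017
∂h/∂y = [125·(-0.03) − 200·(+0.47)] / 30000 = -0.003258
Head at (150, -65) = 253.31 + (-0.0008017)·(60) + (-0.003258)·(-310) = 254.27 m.
That is higher than the 253.28 m at C, so the point is upgradient.

upgradient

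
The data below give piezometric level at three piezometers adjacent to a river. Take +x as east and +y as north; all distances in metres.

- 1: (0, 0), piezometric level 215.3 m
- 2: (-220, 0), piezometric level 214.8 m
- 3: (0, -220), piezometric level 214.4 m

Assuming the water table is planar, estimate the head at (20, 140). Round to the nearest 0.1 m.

∂h/∂x = (214.8 − 215.3) / (-220 − 0) = +0.002273
∂h/∂y = (214.4 − 215.3) / (-220 − 0) = +0.004091
h(20, 140) = 215.3 + (+0.002273)·(20) + (+0.004091)·(140) = 215.3 +0.045 +0.573 = 215.918 m.

215.9 m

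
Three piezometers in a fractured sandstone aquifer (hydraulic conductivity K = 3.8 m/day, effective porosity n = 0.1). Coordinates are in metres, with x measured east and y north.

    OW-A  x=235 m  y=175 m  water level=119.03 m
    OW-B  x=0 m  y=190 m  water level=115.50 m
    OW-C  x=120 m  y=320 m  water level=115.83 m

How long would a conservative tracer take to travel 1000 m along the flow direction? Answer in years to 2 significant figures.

4.0 years

With h = a·x + b·y + c and OW-A as origin, the differences give:
  (-235)·a + 15·b = -3.53
  (-115)·a + 145·b = -3.20
Eliminate b (×145 and ×15, subtract): -32350·a = -463.850 → a = ∂h/∂x = +0.01434
Back-substitute: b = ∂h/∂y = -0.01070.
|∇h| = √(0.01434² + -0.01070²) = 0.01789
Seepage velocity v = K·i/n = 3.8 × 0.01789 / 0.1 = 0.6798 m/day.
t = 1000 / 0.6798 = 1471 days = 4.03 years.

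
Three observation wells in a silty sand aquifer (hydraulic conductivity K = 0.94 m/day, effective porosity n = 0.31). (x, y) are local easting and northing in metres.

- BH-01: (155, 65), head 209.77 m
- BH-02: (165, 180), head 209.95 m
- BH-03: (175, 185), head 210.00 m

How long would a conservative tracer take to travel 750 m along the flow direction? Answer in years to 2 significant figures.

Differences from BH-01: to BH-02 (Δx, Δy, Δh) = (10, 115, +0.18); to BH-03 = (20, 120, +0.23).
Solve a·Δx + b·Δy = Δh: det = 10·120 − 20·115 = -1100.
∂h/∂x = [(+0.18)·120 − (+0.23)·115] / -1100 = +0.004409
∂h/∂y = [10·(+0.23) − 20·(+0.18)] / -1100 = +0.001182
|∇h| = √(0.004409² + 0.001182²) = 0.004565
Seepage velocity v = K·i/n = 0.94 × 0.004565 / 0.31 = 0.01384 m/day.
t = 750 / 0.01384 = 5.419e+04 days = 148 years.

150 years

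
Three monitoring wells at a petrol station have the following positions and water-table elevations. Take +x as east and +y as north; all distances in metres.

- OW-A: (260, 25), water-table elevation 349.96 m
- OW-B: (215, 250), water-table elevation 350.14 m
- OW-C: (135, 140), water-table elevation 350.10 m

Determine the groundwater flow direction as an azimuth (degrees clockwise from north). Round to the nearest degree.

Differences from OW-A: to OW-B (Δx, Δy, Δh) = (-45, 225, +0.18); to OW-C = (-125, 115, +0.14).
Solve a·Δx + b·Δy = Δh: det = (-45)·115 − (-125)·225 = 22950.
∂h/∂x = [(+0.18)·115 − (+0.14)·225] / 22950 = -0.0004706
∂h/∂y = [(-45)·(+0.14) − (-125)·(+0.18)] / 22950 = +0.0007059
Flow direction (−∇h) has components (+0.0004706 E, -0.0007059 N).
Azimuth = atan2(E, N) = atan2(+0.0004706, -0.0007059) = 146.3° ≈ 146°.

146°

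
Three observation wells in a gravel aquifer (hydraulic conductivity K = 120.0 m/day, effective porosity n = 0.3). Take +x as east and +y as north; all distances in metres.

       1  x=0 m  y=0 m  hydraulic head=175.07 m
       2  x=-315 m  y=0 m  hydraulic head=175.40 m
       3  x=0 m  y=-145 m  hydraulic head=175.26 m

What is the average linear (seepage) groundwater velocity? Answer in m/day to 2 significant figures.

0.67 m/day

∂h/∂x = (175.40 − 175.07) / (-315 − 0) = -0.001048
∂h/∂y = (175.26 − 175.07) / (-145 − 0) = -0.001310
|∇h| = √(-0.001048² + -0.001310²) = 0.001678
Seepage velocity v = K·i/n = 120.0 × 0.001678 / 0.3 = 0.6712 m/day.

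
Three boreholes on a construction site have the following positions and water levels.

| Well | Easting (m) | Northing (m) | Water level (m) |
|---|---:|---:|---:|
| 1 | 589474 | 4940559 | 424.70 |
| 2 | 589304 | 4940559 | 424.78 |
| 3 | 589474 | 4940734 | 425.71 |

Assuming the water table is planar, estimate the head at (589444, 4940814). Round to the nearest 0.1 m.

∂h/∂x = (424.78 − 424.70) / (589304 − 589474) = -0.0004706
∂h/∂y = (425.71 − 424.70) / (4940734 − 4940559) = +0.005771
h(589444, 4940814) = 424.70 + (-0.0004706)·(-30) + (+0.005771)·(255) = 424.70 +0.014 +1.472 = 426.186 m.

426.2 m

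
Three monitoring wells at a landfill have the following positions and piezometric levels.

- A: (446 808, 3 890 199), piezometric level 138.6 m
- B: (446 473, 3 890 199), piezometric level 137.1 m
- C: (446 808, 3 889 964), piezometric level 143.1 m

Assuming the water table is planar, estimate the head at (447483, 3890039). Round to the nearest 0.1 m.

∂h/∂x = (137.1 − 138.6) / (446473 − 446808) = +0.004478
∂h/∂y = (143.1 − 138.6) / (3889964 − 3890199) = -0.01915
h(447483, 3890039) = 138.6 + (+0.004478)·(675) + (-0.01915)·(-160) = 138.6 +3.022 +3.064 = 144.686 m.

144.7 m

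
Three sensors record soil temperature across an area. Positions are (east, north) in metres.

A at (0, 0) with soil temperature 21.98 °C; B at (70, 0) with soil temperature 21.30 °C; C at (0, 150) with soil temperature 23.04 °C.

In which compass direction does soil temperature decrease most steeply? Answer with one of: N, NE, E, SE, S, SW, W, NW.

SE

∂T/∂x = (21.30 − 21.98) / (70 − 0) = -0.009714
∂T/∂y = (23.04 − 21.98) / (150 − 0) = +0.007067
Steepest decrease is along −∇f = (+0.009714 E, -0.007067 N) → southeast.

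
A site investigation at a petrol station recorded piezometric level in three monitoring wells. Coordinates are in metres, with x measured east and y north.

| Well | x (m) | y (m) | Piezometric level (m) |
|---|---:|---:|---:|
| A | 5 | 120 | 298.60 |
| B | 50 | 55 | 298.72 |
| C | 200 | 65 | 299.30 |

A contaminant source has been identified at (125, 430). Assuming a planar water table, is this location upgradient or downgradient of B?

Three-point gradient (reference A): Δ to B = (45, -65, +0.12), Δ to C = (195, -55, +0.70).
∂h/∂x = +0.003814, ∂h/∂y = +0.0007941 (det = 10200).
Head at (125, 430) = 298.60 + (+0.003814)·(120) + (+0.0007941)·(310) = 299.30 m.
That is higher than the 298.72 m at B, so the point is upgradient.

upgradient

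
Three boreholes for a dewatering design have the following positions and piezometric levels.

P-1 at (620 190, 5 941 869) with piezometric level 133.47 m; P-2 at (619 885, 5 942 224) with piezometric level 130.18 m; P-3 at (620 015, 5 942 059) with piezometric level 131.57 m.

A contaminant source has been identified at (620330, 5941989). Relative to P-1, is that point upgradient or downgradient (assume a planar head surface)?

Taking P-1 as reference: P-2−P-1 = (-305, 355, -3.29); P-3−P-1 = (-175, 190, -1.90).
Solve a·Δx + b·Δy = Δh: det = (-305)·190 − (-175)·355 = 4175.
∂h/∂x = [(-3.29)·190 − (-1.90)·355] / 4175 = +0.01183
∂h/∂y = [(-305)·(-1.90) − (-175)·(-3.29)] / 4175 = +0.0008982
Head at (620330, 5941989) = 133.47 + (+0.01183)·(140) + (+0.0008982)·(120) = 135.23 m.
That is higher than the 133.47 m at P-1, so the point is upgradient.

upgradient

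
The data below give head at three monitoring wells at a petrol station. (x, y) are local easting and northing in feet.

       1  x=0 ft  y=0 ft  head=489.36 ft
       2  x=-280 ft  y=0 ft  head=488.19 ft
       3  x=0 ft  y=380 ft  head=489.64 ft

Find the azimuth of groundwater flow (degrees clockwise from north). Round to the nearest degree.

260°

∂h/∂x = (488.19 − 489.36) / (-280 − 0) = +0.004179
∂h/∂y = (489.64 − 489.36) / (380 − 0) = +0.0007368
Flow direction (−∇h) has components (-0.004179 E, -0.0007368 N).
Azimuth = atan2(E, N) = atan2(-0.004179, -0.0007368) = 260.0° ≈ 260°.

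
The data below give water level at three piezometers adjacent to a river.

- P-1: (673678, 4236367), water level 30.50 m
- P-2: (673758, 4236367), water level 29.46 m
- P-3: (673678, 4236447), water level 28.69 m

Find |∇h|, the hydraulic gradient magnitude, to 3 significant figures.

0.0261

∂h/∂x = (29.46 − 30.50) / (673758 − 673678) = -0.01300
∂h/∂y = (28.69 − 30.50) / (4236447 − 4236367) = -0.02262
|∇h| = √(-0.01300² + -0.02262²) = 0.02609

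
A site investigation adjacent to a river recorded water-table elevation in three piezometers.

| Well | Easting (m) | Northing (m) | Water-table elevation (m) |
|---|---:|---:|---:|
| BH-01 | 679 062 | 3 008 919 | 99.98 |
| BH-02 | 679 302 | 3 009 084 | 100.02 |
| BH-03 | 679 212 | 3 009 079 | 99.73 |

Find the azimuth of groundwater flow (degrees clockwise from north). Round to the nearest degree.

324°

Differences from BH-01: to BH-02 (Δx, Δy, Δh) = (240, 165, +0.04); to BH-03 = (150, 160, -0.25).
Solve a·Δx + b·Δy = Δh: det = 240·160 − 150·165 = 13650.
∂h/∂x = [(+0.04)·160 − (-0.25)·165] / 13650 = +0.003491
∂h/∂y = [240·(-0.25) − 150·(+0.04)] / 13650 = -0.004835
Flow direction (−∇h) has components (-0.003491 E, +0.004835 N).
Azimuth = atan2(E, N) = atan2(-0.003491, +0.004835) = 324.2° ≈ 324°.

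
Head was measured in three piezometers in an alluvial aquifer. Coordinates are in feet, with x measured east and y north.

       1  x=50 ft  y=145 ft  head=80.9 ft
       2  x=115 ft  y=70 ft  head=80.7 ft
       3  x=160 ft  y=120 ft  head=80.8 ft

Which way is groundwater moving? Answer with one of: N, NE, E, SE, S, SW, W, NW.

S

Differences from 1: to 2 (Δx, Δy, Δh) = (65, -75, -0.2); to 3 = (110, -25, -0.1).
Determinant of the coordinate differences = 65·(-25) − 110·(-75) = 6625.
∂h/∂x = [(-0.2)·(-25) − (-0.1)·(-75)] / 6625 = -0.0003774
∂h/∂y = [65·(-0.1) − 110·(-0.2)] / 6625 = +0.002340
Flow = −∇h = (+0.0003774 east, -0.002340 north), which points south.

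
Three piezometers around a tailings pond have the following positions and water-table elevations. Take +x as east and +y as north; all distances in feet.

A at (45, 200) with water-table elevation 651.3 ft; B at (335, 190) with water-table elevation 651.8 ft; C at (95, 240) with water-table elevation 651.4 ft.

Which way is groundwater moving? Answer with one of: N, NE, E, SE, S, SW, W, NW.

Differences from A: to B (Δx, Δy, Δh) = (290, -10, +0.5); to C = (50, 40, +0.1).
Determinant of the coordinate differences = 290·40 − 50·(-10) = 12100.
∂h/∂x = [(+0.5)·40 − (+0.1)·(-10)] / 12100 = +0.001736
∂h/∂y = [290·(+0.1) − 50·(+0.5)] / 12100 = +0.0003306
Flow = −∇h = (-0.001736 east, -0.0003306 north), which points west.

W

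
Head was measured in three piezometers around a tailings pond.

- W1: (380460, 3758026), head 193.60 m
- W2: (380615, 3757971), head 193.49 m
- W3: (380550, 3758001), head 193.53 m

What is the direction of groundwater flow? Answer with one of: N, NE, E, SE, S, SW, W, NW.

NE

With h = a·x + b·y + c and W1 as origin, the differences give:
  155·a + (-55)·b = -0.11
  90·a + (-25)·b = -0.07
Eliminate b (×(-25) and ×(-55), subtract): 1075·a = -1.100 → a = ∂h/∂x = -0.001023
Back-substitute: b = ∂h/∂y = -0.0008837.
Flow = −∇h = (+0.001023 east, +0.0008837 north), which points northeast.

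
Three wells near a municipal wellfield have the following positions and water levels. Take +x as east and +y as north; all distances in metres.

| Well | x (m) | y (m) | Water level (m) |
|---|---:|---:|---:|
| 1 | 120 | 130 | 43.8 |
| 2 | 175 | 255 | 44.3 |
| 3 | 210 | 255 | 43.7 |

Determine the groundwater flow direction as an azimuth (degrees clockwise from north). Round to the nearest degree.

124°

With h = a·x + b·y + c and 1 as origin, the differences give:
  55·a + 125·b = +0.5
  90·a + 125·b = -0.1
Eliminate b (×125 and ×125, subtract): -4375·a = 75.00 → a = ∂h/∂x = -0.01714
Back-substitute: b = ∂h/∂y = +0.01154.
Flow direction (−∇h) has components (+0.01714 E, -0.01154 N).
Azimuth = atan2(E, N) = atan2(+0.01714, -0.01154) = 124.0° ≈ 124°.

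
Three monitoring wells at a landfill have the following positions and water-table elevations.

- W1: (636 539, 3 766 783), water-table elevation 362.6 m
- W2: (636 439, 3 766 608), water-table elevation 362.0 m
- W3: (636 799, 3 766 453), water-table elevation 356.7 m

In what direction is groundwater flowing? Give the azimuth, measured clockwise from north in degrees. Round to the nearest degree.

132°

Three-point gradient (reference W1): Δ to W2 = (-100, -175, -0.6), Δ to W3 = (260, -330, -5.9).
∂h/∂x = -0.01063, ∂h/∂y = +0.009503 (det = 78500).
Flow direction (−∇h) has components (+0.01063 E, -0.009503 N).
Azimuth = atan2(E, N) = atan2(+0.01063, -0.009503) = 131.8° ≈ 132°.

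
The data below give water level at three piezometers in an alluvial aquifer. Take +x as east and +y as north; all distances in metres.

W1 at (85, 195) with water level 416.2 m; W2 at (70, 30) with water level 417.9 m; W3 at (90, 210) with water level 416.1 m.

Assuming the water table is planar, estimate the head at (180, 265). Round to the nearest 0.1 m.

Taking W1 as reference: W2−W1 = (-15, -165, +1.7); W3−W1 = (5, 15, -0.1).
Determinant of the coordinate differences = (-15)·15 − 5·(-165) = 600.
∂h/∂x = [(+1.7)·15 − (-0.1)·(-165)] / 600 = +0.01500
∂h/∂y = [(-15)·(-0.1) − 5·(+1.7)] / 600 = -0.01167
h(180, 265) = 416.2 + (+0.01500)·(95) + (-0.01167)·(70) = 416.2 +1.425 -0.817 = 416.808 m.

416.8 m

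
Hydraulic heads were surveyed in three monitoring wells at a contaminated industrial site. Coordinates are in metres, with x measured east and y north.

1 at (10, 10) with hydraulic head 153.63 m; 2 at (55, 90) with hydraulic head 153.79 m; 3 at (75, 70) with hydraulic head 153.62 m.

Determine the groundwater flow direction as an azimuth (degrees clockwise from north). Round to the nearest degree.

136°

Three-point gradient (reference 1): Δ to 2 = (45, 80, +0.16), Δ to 3 = (65, 60, -0.01).
∂h/∂x = -0.004160, ∂h/∂y = +0.004340 (det = -2500).
Flow direction (−∇h) has components (+0.004160 E, -0.004340 N).
Azimuth = atan2(E, N) = atan2(+0.004160, -0.004340) = 136.2° ≈ 136°.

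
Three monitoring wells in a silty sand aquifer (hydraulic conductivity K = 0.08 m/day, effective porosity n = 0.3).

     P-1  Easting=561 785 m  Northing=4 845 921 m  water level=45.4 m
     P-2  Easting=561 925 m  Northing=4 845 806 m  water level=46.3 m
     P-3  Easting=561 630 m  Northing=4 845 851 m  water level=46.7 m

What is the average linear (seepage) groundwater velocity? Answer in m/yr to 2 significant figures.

1.2 m/yr

With h = a·x + b·y + c and P-1 as origin, the differences give:
  140·a + (-115)·b = +0.9
  (-155)·a + (-70)·b = +1.3
Eliminate b (×(-70) and ×(-115), subtract): -27625·a = 86.50 → a = ∂h/∂x = -0.003131
Back-substitute: b = ∂h/∂y = -0.01164.
|∇h| = √(-0.003131² + -0.01164²) = 0.01205
Seepage velocity v = K·i/n = 0.08 × 0.01205 / 0.3 = 0.003213 m/day = 1.174 m/yr.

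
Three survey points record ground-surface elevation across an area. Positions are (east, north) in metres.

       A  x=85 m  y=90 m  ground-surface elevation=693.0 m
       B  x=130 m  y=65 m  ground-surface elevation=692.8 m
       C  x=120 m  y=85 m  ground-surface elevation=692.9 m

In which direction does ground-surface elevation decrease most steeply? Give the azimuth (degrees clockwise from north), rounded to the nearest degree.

Taking A as reference: B−A = (45, -25, -0.2); C−A = (35, -5, -0.1).
Solve a·Δx + b·Δy = Δz: det = 45·(-5) − 35·(-25) = 650.
∂z/∂x = [(-0.2)·(-5) − (-0.1)·(-25)] / 650 = -0.002308
∂z/∂y = [45·(-0.1) − 35·(-0.2)] / 650 = +0.003846
Steepest decrease is along −∇f: components (+0.002308 E, -0.003846 N).
Azimuth = atan2(+0.002308, -0.003846) = 149.0° ≈ 149°.

149°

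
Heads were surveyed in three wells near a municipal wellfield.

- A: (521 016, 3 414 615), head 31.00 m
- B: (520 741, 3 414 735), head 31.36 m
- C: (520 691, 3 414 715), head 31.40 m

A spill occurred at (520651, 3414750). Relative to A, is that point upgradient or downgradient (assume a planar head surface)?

upgradient

Taking A as reference: B−A = (-275, 120, +0.36); C−A = (-325, 100, +0.40).
Solve a·Δx + b·Δy = Δh: det = (-275)·100 − (-325)·120 = 11500.
∂h/∂x = [(+0.36)·100 − (+0.40)·120] / 11500 = -0.001043
∂h/∂y = [(-275)·(+0.40) − (-325)·(+0.36)] / 11500 = +0.0006087
Head at (520651, 3414750) = 31.00 + (-0.001043)·(-365) + (+0.0006087)·(135) = 31.46 m.
That is higher than the 31.00 m at A, so the point is upgradient.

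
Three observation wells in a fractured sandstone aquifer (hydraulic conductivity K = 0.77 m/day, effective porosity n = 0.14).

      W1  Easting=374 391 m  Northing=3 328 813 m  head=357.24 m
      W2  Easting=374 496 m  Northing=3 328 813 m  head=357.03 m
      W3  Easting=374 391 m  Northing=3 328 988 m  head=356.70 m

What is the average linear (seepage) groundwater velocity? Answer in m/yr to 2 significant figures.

∂h/∂x = (357.03 − 357.24) / (374496 − 374391) = -0.002000
∂h/∂y = (356.70 − 357.24) / (3328988 − 3328813) = -0.003086
|∇h| = √(-0.002000² + -0.003086²) = 0.003677
Seepage velocity v = K·i/n = 0.77 × 0.003677 / 0.14 = 0.02022 m/day = 7.385 m/yr.

7.4 m/yr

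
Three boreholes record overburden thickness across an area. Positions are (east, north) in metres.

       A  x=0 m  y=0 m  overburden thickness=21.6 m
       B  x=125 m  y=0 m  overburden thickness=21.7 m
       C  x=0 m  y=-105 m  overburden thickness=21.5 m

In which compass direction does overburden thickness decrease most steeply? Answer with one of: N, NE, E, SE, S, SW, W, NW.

∂d/∂x = (21.7 − 21.6) / (125 − 0) = +0.0008000
∂d/∂y = (21.5 − 21.6) / (-105 − 0) = +0.0009524
Steepest decrease is along −∇f = (-0.0008000 E, -0.0009524 N) → southwest.

SW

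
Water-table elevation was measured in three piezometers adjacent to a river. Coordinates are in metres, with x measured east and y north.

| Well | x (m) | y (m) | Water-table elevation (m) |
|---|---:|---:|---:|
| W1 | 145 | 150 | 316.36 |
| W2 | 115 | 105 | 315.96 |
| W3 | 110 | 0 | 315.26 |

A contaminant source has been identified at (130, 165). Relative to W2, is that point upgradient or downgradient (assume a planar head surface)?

Differences from W1: to W2 (Δx, Δy, Δh) = (-30, -45, -0.40); to W3 = (-35, -150, -1.10).
Solve a·Δx + b·Δy = Δh: det = (-30)·(-150) − (-35)·(-45) = 2925.
∂h/∂x = [(-0.40)·(-150) − (-1.10)·(-45)] / 2925 = +0.003590
∂h/∂y = [(-30)·(-1.10) − (-35)·(-0.40)] / 2925 = +0.006496
Head at (130, 165) = 316.36 + (+0.003590)·(-15) + (+0.006496)·(15) = 316.40 m.
That is higher than the 315.96 m at W2, so the point is upgradient.

upgradient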